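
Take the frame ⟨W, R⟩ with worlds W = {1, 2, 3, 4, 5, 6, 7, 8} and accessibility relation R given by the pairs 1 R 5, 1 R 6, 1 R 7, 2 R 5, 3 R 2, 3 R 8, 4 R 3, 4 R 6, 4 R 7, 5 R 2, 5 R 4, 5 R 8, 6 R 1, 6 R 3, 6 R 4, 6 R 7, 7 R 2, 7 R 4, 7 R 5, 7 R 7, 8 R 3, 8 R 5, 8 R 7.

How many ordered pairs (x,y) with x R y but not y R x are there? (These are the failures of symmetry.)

10

Enumerating: (1,5), (1,7), (3,2), (4,3), (5,4), (6,3), (6,7), (7,2), (7,5), (8,7).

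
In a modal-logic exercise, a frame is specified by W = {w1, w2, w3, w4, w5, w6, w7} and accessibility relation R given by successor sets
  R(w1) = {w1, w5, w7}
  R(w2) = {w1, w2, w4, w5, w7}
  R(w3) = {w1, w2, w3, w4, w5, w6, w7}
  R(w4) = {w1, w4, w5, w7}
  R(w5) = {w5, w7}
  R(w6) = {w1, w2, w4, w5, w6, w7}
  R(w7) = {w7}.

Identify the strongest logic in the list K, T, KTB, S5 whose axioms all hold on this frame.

Reflexive (axiom T): yes — every world is R-related to itself.
Symmetric (axiom B): no — w1 R w5 but not w5 R w1.
Euclidean (axiom 5): no — w1 R w7 and w1 R w5, but not w7 R w5.
So F validates K, T; KTB would additionally require R to be symmetric. The strongest is T.

T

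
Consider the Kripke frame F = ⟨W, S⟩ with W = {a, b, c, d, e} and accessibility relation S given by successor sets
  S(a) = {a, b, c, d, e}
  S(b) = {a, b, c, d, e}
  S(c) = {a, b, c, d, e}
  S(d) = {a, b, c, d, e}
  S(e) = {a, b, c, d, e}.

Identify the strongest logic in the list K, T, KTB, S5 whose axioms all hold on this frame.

Reflexive (axiom T): yes — every world is S-related to itself.
Symmetric (axiom B): yes — every pair in S has its reverse in S.
Euclidean (axiom 5): yes — any two successors of a common world are S-related.
So F validates K, T, KTB, S5. The strongest is S5.

S5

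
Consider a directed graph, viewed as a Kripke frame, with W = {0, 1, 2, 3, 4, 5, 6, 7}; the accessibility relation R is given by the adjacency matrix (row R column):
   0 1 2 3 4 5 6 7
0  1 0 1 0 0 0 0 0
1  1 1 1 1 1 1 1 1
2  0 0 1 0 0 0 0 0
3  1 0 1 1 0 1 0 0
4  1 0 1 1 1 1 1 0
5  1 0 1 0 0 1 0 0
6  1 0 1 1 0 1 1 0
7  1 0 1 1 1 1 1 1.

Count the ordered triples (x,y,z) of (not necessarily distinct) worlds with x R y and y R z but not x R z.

0

R is transitive; there are no such tuples.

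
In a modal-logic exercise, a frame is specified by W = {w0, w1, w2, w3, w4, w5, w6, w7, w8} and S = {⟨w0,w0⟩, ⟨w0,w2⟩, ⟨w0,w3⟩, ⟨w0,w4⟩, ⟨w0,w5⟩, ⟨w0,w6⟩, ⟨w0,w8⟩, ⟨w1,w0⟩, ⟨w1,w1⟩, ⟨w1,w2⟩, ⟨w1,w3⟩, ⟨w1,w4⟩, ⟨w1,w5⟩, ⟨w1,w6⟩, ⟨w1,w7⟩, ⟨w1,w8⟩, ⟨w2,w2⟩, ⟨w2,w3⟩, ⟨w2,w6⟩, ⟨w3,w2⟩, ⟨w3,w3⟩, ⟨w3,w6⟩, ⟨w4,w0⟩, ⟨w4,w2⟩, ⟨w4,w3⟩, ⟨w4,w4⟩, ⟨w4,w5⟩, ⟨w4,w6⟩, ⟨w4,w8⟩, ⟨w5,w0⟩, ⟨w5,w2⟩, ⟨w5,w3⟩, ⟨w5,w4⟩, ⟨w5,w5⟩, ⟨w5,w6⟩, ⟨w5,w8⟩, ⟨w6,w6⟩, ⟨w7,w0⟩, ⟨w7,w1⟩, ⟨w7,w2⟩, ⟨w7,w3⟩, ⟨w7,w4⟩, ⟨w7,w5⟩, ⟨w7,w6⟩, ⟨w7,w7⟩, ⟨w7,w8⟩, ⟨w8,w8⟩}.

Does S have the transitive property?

Transitive: yes — every two-step S-path is closed by a direct edge.

Yes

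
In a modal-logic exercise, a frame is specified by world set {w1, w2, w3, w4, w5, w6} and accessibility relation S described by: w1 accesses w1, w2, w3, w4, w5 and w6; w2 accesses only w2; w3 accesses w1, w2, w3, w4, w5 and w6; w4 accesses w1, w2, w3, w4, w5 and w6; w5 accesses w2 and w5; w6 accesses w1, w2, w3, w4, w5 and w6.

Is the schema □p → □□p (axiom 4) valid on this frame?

Yes

By correspondence theory, 4 is valid on a frame iff S is transitive.
Transitive: yes — every two-step S-path is closed by a direct edge.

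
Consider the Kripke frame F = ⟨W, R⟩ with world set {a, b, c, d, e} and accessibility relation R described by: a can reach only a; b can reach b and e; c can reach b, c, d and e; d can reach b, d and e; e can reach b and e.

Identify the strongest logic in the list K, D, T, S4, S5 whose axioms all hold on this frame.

Serial (axiom D): yes — every world has a successor (e.g. a R a).
Reflexive (axiom T): yes — every world is R-related to itself.
Transitive (axiom 4): yes — every two-step R-path is closed by a direct edge.
Euclidean (axiom 5): no — c R b and c R d, but not b R d.
So F validates K, D, T, S4; S5 would additionally require R to be Euclidean. The strongest is S4.

S4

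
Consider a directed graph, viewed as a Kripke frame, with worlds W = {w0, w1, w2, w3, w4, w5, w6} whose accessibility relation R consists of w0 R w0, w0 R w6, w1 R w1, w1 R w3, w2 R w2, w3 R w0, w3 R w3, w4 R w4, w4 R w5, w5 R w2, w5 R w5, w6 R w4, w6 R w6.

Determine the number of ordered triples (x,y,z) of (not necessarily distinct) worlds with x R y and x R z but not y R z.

6

Enumerating: (w0,w6,w0), (w1,w3,w1), (w3,w0,w3), (w4,w5,w4), (w5,w2,w5), (w6,w4,w6).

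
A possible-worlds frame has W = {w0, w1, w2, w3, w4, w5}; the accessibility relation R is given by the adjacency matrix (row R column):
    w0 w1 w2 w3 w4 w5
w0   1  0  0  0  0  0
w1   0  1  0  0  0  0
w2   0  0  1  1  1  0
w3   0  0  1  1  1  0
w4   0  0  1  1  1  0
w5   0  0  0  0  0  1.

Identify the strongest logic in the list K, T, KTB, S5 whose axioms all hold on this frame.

S5

Reflexive (axiom T): yes — every world is R-related to itself.
Symmetric (axiom B): yes — every pair in R has its reverse in R.
Euclidean (axiom 5): yes — any two successors of a common world are R-related.
So F validates K, T, KTB, S5. The strongest is S5.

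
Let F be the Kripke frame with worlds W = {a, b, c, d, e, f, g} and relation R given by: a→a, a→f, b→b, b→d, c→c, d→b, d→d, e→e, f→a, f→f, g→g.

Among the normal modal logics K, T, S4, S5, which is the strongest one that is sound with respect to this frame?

Reflexive (axiom T): yes — every world is R-related to itself.
Transitive (axiom 4): yes — every two-step R-path is closed by a direct edge.
Euclidean (axiom 5): yes — any two successors of a common world are R-related.
So F validates K, T, S4, S5. The strongest is S5.

S5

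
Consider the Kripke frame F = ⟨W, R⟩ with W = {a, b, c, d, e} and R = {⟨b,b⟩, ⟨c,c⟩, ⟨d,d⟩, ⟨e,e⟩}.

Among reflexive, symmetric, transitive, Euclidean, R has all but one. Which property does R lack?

reflexive

Reflexive: no — a is not related to itself.
Symmetric: yes — every pair in R has its reverse in R.
Transitive: yes — every two-step R-path is closed by a direct edge.
Euclidean: yes — any two successors of a common world are R-related.
Only reflexive fails.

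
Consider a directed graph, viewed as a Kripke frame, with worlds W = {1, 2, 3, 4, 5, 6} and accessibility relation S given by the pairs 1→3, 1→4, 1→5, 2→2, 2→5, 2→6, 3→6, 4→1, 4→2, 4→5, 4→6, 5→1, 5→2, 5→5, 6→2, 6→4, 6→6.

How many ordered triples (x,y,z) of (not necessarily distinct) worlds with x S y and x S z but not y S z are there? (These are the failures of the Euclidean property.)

Enumerating: (1,3,3), (1,3,4), (1,3,5), (1,4,3), (1,4,4), (1,5,3), (1,5,4), (2,5,6), (2,6,5), (4,1,1), (4,1,2), (4,1,6), … and 9 more.
Total: 21.

21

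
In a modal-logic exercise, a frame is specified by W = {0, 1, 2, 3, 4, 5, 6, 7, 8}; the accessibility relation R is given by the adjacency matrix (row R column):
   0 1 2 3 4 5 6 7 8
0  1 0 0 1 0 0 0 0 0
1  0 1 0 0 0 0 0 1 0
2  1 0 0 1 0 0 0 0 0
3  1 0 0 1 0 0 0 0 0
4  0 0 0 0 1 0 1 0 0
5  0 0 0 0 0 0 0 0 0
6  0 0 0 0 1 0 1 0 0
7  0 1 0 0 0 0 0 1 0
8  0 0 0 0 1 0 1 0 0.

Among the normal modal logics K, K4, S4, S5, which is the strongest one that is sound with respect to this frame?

K4

Transitive (axiom 4): yes — every two-step R-path is closed by a direct edge.
Reflexive (axiom T): no — 2 is not related to itself.
Euclidean (axiom 5): yes — any two successors of a common world are R-related.
So F validates K, K4; S4 would additionally require R to be reflexive. The strongest is K4.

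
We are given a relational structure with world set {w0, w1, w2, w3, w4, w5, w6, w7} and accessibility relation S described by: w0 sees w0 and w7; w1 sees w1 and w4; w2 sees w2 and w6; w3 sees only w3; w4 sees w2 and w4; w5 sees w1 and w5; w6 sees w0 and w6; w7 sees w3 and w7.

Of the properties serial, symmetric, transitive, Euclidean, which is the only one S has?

Serial: yes — every world has a successor (e.g. w0 S w0).
Symmetric: no — w0 S w7 but not w7 S w0.
Transitive: no — w0 S w7 and w7 S w3, but not w0 S w3.
Euclidean: no — w0 S w7 and w0 S w0, but not w7 S w0.
Only serial holds.

serial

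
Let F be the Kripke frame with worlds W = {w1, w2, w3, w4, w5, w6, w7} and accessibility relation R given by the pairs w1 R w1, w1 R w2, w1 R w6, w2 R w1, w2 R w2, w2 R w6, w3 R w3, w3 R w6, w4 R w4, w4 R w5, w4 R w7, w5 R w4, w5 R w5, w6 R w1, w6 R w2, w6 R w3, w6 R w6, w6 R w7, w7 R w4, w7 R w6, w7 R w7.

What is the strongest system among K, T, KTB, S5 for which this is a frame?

Reflexive (axiom T): yes — every world is R-related to itself.
Symmetric (axiom B): yes — every pair in R has its reverse in R.
Euclidean (axiom 5): no — w4 R w5 and w4 R w7, but not w5 R w7.
So F validates K, T, KTB; S5 would additionally require R to be Euclidean. The strongest is KTB.

KTB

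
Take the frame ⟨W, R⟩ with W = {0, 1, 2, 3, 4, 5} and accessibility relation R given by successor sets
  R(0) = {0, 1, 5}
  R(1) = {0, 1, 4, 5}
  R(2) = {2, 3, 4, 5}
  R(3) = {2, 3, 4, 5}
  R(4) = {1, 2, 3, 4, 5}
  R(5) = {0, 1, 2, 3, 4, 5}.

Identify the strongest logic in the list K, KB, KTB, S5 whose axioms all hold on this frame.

KTB

Symmetric (axiom B): yes — every pair in R has its reverse in R.
Reflexive (axiom T): yes — every world is R-related to itself.
Euclidean (axiom 5): no — 1 R 0 and 1 R 4, but not 0 R 4.
So F validates K, KB, KTB; S5 would additionally require R to be Euclidean. The strongest is KTB.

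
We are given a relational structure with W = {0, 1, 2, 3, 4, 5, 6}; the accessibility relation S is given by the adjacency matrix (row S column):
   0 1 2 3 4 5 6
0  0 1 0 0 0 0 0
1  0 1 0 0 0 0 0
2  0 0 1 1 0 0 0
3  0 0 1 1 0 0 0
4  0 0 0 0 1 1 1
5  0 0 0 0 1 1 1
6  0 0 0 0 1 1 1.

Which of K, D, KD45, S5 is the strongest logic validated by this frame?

Serial (axiom D): yes — every world has a successor (e.g. 0 S 1).
Euclidean (axiom 5): yes — any two successors of a common world are S-related.
Transitive (axiom 4): yes — every two-step S-path is closed by a direct edge.
Reflexive (axiom T): no — 0 is not related to itself.
So F validates K, D, KD45; S5 would additionally require S to be reflexive. The strongest is KD45.

KD45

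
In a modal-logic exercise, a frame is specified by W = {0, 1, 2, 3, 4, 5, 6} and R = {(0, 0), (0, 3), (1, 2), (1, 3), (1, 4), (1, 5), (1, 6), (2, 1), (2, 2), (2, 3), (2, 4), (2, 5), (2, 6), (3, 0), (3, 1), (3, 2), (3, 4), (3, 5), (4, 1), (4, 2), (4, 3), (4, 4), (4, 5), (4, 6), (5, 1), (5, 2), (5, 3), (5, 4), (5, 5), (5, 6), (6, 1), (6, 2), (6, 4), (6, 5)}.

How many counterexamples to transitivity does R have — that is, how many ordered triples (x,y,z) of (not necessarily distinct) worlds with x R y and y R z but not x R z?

30

Enumerating: (0,3,1), (0,3,2), (0,3,4), (0,3,5), (1,2,1), (1,3,0), (1,3,1), (1,4,1), (1,5,1), (1,6,1), (2,3,0), (3,0,3), … and 18 more.
Total: 30.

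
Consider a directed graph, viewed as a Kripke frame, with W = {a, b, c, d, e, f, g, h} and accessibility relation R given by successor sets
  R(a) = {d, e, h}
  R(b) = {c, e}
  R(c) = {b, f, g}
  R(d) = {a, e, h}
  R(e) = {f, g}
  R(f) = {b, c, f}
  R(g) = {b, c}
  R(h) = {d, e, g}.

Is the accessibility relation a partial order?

Reflexive: no — a is not related to itself.
Transitive: no — a R e and e R f, but not a R f.
Antisymmetric: no — a R d and d R a with a ≠ d.
So R is not a partial order.

No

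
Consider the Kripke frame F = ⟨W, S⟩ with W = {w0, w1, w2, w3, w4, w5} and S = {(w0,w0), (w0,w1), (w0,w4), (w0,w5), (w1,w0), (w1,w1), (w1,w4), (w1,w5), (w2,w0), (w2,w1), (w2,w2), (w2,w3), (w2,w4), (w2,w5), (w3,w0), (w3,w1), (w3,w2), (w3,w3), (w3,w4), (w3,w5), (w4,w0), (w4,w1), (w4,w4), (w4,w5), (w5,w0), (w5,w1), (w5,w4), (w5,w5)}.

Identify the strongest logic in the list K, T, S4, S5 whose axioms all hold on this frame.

S4

Reflexive (axiom T): yes — every world is S-related to itself.
Transitive (axiom 4): yes — every two-step S-path is closed by a direct edge.
Euclidean (axiom 5): no — w2 S w0 and w2 S w3, but not w0 S w3.
So F validates K, T, S4; S5 would additionally require S to be Euclidean. The strongest is S4.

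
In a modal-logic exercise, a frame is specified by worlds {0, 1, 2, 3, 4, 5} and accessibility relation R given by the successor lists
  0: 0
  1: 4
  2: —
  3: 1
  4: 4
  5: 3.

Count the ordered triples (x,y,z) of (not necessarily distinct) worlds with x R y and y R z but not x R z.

Enumerating: (3,1,4), (5,3,1).

2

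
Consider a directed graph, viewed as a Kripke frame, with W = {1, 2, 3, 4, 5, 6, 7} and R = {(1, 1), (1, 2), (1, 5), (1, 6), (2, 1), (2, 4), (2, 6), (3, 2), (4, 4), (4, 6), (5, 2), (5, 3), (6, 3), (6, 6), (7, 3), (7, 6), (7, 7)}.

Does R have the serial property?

Serial: yes — every world has a successor (e.g. 1 R 1).

Yes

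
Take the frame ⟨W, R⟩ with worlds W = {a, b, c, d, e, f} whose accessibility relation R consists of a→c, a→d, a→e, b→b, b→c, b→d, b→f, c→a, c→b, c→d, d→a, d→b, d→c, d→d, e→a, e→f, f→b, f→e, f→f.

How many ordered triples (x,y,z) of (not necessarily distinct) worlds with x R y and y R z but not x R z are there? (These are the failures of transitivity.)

Enumerating: (a,c,a), (a,c,b), (a,d,a), (a,d,b), (a,e,a), (a,e,f), (b,c,a), (b,d,a), (b,f,e), (c,a,c), (c,a,e), (c,b,c), … and 12 more.
Total: 24.

24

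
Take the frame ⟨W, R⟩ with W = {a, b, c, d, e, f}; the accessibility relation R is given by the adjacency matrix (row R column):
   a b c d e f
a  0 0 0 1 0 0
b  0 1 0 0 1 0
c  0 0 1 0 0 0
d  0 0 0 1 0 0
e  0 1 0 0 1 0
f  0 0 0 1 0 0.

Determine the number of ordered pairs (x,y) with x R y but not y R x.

2

Enumerating: (a,d), (f,d).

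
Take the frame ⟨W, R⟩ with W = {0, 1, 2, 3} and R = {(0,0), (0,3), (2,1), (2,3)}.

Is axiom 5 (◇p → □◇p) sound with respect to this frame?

Axiom 5 corresponds to the accessibility relation being Euclidean.
Euclidean: no — 2 R 1 and 2 R 3, but not 1 R 3.

No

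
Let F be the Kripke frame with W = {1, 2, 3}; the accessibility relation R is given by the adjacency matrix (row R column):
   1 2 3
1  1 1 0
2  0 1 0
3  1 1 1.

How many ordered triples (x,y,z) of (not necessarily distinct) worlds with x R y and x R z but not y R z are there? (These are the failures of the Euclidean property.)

4

Enumerating: (1,2,1), (3,1,3), (3,2,1), (3,2,3).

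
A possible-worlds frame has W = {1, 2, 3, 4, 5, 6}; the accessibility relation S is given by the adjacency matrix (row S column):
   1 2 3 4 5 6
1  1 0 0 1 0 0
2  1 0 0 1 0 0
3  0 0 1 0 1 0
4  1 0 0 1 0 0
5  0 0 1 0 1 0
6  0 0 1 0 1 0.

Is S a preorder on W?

Reflexive: no — 2 is not related to itself.
Transitive: yes — every two-step S-path is closed by a direct edge.
So S is not a preorder.

No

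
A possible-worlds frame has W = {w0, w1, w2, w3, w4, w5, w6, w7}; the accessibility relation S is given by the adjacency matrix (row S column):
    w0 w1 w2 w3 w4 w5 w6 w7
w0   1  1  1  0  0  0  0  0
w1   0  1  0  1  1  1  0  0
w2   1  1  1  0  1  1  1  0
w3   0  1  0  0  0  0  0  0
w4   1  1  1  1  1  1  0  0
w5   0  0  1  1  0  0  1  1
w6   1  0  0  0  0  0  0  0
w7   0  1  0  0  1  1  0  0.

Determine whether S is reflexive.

No

Reflexive: no — w3 is not related to itself.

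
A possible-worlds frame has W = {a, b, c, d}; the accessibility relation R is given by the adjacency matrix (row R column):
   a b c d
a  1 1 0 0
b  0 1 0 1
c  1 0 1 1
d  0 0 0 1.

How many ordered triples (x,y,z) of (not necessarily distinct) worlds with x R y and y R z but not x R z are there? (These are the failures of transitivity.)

2

Enumerating: (a,b,d), (c,a,b).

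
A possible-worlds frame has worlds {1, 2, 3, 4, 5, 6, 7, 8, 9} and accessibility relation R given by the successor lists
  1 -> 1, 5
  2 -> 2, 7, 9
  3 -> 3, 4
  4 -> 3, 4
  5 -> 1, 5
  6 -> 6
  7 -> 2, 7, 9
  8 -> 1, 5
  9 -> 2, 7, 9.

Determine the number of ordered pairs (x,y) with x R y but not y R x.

2

Enumerating: (8,1), (8,5).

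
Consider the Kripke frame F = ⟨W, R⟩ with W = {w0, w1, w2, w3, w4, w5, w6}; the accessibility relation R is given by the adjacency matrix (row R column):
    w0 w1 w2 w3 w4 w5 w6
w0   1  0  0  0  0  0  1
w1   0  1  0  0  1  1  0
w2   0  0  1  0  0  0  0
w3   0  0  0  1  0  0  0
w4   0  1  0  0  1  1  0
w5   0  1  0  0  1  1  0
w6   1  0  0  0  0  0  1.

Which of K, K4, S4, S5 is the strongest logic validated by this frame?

Transitive (axiom 4): yes — every two-step R-path is closed by a direct edge.
Reflexive (axiom T): yes — every world is R-related to itself.
Euclidean (axiom 5): yes — any two successors of a common world are R-related.
So F validates K, K4, S4, S5. The strongest is S5.

S5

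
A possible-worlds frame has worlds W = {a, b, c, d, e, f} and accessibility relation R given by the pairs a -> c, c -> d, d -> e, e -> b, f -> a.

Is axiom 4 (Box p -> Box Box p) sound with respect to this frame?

The schema 4 characterises exactly the transitive frames.
Transitive: no — a R c and c R d, but not a R d.

No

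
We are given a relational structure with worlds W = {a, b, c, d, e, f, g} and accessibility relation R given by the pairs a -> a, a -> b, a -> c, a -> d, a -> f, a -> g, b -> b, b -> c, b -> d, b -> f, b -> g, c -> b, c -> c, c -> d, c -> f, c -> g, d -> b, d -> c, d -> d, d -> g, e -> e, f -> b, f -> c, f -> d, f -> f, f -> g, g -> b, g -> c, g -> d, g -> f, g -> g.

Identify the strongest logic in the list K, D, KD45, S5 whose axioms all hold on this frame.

Serial (axiom D): yes — every world has a successor (e.g. a R a).
Euclidean (axiom 5): no — a R d and a R f, but not d R f.
Transitive (axiom 4): no — d R b and b R f, but not d R f.
Reflexive (axiom T): yes — every world is R-related to itself.
So F validates K, D; KD45 would additionally require R to be Euclidean and transitive. The strongest is D.

D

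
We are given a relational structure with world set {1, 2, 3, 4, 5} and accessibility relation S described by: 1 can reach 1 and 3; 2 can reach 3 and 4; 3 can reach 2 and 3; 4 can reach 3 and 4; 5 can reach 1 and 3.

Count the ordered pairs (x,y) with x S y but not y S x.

Enumerating: (1,3), (2,4), (4,3), (5,1), (5,3).

5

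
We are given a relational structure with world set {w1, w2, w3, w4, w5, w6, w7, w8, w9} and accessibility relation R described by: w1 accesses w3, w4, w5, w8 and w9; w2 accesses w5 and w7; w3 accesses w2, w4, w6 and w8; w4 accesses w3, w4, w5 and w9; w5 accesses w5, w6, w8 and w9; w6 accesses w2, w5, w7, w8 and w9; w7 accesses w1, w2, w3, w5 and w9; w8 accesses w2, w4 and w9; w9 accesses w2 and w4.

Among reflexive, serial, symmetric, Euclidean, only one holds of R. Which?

serial

Reflexive: no — w1 is not related to itself.
Serial: yes — every world has a successor (e.g. w1 R w3).
Symmetric: no — w1 R w3 but not w3 R w1.
Euclidean: no — w1 R w3 and w1 R w5, but not w3 R w5.
Only serial holds.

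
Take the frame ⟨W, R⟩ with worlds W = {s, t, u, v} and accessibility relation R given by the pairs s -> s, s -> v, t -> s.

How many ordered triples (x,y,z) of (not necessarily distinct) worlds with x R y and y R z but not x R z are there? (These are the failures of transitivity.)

Enumerating: (t,s,v).

1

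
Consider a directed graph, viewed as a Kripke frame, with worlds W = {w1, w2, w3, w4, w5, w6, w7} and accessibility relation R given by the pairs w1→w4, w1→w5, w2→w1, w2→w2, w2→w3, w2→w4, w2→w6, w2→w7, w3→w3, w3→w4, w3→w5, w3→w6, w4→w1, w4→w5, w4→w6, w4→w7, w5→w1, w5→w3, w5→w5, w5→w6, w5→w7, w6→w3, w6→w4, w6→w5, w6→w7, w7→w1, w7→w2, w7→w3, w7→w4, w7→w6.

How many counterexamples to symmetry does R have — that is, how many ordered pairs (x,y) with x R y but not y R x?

9

Enumerating: (w2,w1), (w2,w3), (w2,w4), (w2,w6), (w3,w4), (w4,w5), (w5,w7), (w7,w1), (w7,w3).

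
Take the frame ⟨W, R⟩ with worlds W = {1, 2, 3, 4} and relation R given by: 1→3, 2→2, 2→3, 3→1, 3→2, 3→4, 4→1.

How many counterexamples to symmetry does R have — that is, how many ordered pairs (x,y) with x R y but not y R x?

Enumerating: (3,4), (4,1).

2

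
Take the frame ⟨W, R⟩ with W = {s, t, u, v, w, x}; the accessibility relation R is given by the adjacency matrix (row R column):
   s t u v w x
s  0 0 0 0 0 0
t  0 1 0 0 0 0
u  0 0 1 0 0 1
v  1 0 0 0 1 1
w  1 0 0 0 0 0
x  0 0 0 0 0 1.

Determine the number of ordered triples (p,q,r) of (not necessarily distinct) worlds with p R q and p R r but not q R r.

Enumerating: (u,x,u), (v,s,s), (v,s,w), (v,s,x), (v,w,w), (v,w,x), (v,x,s), (v,x,w), (w,s,s).

9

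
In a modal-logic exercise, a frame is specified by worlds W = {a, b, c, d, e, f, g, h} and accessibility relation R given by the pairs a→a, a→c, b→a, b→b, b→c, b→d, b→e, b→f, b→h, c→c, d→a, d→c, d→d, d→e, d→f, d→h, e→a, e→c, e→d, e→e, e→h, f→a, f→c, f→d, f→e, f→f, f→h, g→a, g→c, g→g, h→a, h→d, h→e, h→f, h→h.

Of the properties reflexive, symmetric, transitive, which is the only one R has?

reflexive

Reflexive: yes — every world is R-related to itself.
Symmetric: no — a R c but not c R a.
Transitive: no — e R d and d R f, but not e R f.
Only reflexive holds.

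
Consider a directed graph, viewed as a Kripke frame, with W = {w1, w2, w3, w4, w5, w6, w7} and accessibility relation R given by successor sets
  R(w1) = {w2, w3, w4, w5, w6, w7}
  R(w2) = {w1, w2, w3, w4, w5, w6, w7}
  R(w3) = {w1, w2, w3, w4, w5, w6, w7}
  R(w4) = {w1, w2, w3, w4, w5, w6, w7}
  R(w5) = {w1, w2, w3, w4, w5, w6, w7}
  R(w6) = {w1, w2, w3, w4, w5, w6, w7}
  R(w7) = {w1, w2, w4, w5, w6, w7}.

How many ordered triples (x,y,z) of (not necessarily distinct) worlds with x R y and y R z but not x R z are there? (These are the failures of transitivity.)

Enumerating: (w1,w2,w1), (w1,w3,w1), (w1,w4,w1), (w1,w5,w1), (w1,w6,w1), (w1,w7,w1), (w7,w1,w3), (w7,w2,w3), (w7,w4,w3), (w7,w5,w3), (w7,w6,w3).

11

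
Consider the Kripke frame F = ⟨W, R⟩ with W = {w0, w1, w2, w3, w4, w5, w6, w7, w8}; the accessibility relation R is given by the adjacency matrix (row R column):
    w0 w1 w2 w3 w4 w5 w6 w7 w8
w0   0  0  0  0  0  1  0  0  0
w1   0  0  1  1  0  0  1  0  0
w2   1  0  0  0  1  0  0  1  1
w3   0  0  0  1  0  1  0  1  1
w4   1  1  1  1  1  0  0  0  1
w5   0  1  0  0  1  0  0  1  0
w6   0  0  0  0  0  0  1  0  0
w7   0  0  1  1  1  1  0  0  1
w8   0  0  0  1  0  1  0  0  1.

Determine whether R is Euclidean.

Euclidean: no — w1 R w2 and w1 R w3, but not w2 R w3.

No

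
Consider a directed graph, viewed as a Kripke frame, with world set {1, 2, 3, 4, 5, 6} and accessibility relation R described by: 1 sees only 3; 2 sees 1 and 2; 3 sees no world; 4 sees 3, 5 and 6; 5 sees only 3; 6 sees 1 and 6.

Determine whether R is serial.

Serial: no — 3 has no R-successor.

No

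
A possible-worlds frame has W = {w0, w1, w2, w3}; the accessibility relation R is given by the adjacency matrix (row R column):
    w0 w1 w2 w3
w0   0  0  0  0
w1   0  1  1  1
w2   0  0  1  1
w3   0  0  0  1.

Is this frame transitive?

Transitive: yes — every two-step R-path is closed by a direct edge.

Yes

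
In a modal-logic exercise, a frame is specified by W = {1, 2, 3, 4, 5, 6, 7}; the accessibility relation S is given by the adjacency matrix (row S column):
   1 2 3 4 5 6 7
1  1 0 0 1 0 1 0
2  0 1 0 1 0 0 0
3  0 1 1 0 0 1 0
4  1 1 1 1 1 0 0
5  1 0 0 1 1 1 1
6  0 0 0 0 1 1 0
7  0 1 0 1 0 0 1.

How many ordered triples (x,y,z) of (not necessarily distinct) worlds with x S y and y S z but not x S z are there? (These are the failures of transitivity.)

Enumerating: (1,4,2), (1,4,3), (1,4,5), (1,6,5), (2,4,1), (2,4,3), (2,4,5), (3,2,4), (3,6,5), (4,1,6), (4,3,6), (4,5,6), … and 10 more.
Total: 22.

22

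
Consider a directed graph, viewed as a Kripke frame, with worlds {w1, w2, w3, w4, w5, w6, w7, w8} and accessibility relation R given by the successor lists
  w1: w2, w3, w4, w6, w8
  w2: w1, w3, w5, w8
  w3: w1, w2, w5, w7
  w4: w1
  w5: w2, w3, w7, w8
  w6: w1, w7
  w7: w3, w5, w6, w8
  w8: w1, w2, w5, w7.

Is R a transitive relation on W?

No

Transitive: no — w1 R w2 and w2 R w5, but not w1 R w5.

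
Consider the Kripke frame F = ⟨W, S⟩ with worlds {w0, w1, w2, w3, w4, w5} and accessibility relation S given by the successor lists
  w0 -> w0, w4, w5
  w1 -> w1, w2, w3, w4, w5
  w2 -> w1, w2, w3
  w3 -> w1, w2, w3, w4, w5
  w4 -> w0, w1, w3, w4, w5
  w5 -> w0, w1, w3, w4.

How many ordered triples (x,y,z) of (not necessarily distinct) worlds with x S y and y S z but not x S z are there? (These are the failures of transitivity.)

Enumerating: (w0,w4,w1), (w0,w4,w3), (w0,w5,w1), (w0,w5,w3), (w1,w4,w0), (w1,w5,w0), (w2,w1,w4), (w2,w1,w5), (w2,w3,w4), (w2,w3,w5), (w3,w4,w0), (w3,w5,w0), … and 8 more.
Total: 20.

20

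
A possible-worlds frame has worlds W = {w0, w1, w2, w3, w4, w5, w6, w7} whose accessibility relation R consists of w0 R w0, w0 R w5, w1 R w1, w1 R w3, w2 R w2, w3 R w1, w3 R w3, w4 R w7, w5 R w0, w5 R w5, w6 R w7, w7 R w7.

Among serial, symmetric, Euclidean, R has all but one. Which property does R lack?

Serial: yes — every world has a successor (e.g. w0 R w0).
Symmetric: no — w4 R w7 but not w7 R w4.
Euclidean: yes — any two successors of a common world are R-related.
Only symmetric fails.

symmetric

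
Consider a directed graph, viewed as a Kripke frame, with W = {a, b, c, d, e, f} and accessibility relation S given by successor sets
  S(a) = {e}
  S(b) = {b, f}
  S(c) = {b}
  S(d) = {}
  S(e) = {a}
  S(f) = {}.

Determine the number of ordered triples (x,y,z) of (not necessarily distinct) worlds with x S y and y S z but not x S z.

Enumerating: (a,e,a), (c,b,f), (e,a,e).

3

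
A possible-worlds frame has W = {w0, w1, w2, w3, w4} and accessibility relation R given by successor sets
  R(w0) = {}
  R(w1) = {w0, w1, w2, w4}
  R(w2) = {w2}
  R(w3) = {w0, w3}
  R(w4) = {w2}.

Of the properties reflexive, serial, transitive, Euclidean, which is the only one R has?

Reflexive: no — w0 is not related to itself.
Serial: no — w0 has no R-successor.
Transitive: yes — every two-step R-path is closed by a direct edge.
Euclidean: no — w1 R w0 and w1 R w2, but not w0 R w2.
Only transitive holds.

transitive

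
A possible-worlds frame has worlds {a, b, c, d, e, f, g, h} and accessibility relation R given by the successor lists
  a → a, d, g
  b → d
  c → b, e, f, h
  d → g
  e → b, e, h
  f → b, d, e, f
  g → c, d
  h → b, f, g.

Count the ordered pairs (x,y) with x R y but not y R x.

Enumerating: (a,d), (a,g), (b,d), (c,b), (c,e), (c,f), (c,h), (e,b), (e,h), (f,b), (f,d), (f,e), (g,c), (h,b), (h,f), (h,g).

16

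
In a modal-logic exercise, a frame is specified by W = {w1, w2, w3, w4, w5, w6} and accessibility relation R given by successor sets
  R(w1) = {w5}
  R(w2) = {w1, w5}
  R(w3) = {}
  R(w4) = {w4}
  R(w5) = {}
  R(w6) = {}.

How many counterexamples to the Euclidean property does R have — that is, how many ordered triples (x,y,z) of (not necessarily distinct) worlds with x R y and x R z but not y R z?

4

Enumerating: (w1,w5,w5), (w2,w1,w1), (w2,w5,w1), (w2,w5,w5).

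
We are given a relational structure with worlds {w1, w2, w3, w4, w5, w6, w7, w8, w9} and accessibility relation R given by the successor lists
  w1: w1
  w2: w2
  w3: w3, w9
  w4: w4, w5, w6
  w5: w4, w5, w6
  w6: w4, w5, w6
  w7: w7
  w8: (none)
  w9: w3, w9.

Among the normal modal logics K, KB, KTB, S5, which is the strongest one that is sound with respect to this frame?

KB

Symmetric (axiom B): yes — every pair in R has its reverse in R.
Reflexive (axiom T): no — w8 is not related to itself.
Euclidean (axiom 5): yes — any two successors of a common world are R-related.
So F validates K, KB; KTB would additionally require R to be reflexive. The strongest is KB.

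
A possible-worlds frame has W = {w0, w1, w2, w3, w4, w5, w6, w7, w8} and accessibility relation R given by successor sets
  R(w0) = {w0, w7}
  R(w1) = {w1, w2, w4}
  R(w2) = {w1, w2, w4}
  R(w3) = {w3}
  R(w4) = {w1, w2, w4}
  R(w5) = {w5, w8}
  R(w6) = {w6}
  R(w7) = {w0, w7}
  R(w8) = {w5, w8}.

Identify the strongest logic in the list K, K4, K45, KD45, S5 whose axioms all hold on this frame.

Transitive (axiom 4): yes — every two-step R-path is closed by a direct edge.
Euclidean (axiom 5): yes — any two successors of a common world are R-related.
Serial (axiom D): yes — every world has a successor (e.g. w0 R w0).
Reflexive (axiom T): yes — every world is R-related to itself.
So F validates K, K4, K45, KD45, S5. The strongest is S5.

S5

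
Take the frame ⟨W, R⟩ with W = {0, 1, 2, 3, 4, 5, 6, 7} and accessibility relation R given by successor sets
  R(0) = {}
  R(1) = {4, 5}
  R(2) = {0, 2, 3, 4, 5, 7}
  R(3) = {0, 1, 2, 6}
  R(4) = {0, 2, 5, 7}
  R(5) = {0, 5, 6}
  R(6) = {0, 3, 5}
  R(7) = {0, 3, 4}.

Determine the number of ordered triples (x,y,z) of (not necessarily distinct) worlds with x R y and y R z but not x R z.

32

Enumerating: (1,4,0), (1,4,2), (1,4,7), (1,5,0), (1,5,6), (2,3,1), (2,3,6), (2,5,6), (3,1,4), (3,1,5), (3,2,3), (3,2,4), … and 20 more.
Total: 32.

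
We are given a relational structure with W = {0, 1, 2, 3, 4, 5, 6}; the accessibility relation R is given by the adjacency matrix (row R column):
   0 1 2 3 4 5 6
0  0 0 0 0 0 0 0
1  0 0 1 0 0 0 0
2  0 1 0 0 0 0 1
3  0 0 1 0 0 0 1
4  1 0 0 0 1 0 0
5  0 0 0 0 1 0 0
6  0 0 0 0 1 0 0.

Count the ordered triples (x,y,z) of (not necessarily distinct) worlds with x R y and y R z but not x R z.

8

Enumerating: (1,2,1), (1,2,6), (2,1,2), (2,6,4), (3,2,1), (3,6,4), (5,4,0), (6,4,0).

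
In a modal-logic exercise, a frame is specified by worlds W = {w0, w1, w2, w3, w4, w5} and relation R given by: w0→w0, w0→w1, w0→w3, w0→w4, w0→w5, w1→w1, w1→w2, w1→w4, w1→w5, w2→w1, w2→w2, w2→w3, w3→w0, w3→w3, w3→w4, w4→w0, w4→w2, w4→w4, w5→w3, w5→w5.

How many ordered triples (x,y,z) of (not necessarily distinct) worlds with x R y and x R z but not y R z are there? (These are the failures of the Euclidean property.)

25

Enumerating: (w0,w1,w0), (w0,w1,w3), (w0,w3,w1), (w0,w3,w5), (w0,w4,w1), (w0,w4,w3), (w0,w4,w5), (w0,w5,w0), (w0,w5,w1), (w0,w5,w4), (w1,w2,w4), (w1,w2,w5), … and 13 more.
Total: 25.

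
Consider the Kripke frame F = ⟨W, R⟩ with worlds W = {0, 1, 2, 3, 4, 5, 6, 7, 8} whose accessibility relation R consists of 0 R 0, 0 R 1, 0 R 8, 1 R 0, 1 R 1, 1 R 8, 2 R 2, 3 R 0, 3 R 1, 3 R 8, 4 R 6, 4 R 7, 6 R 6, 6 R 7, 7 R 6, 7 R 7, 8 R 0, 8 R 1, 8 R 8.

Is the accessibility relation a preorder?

No

Reflexive: no — 3 is not related to itself.
Transitive: yes — every two-step R-path is closed by a direct edge.
So R is not a preorder.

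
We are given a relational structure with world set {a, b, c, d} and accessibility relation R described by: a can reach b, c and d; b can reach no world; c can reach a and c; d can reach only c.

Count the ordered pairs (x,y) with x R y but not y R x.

Enumerating: (a,b), (a,d), (d,c).

3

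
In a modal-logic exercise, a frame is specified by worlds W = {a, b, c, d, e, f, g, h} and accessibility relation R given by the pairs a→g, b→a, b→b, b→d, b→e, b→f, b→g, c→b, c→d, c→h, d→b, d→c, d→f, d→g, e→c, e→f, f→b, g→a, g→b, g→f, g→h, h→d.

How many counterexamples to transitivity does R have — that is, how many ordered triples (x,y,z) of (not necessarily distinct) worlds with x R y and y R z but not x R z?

39

Enumerating: (a,g,a), (a,g,b), (a,g,f), (a,g,h), (b,d,c), (b,e,c), (b,g,h), (c,b,a), (c,b,e), (c,b,f), (c,b,g), (c,d,c), … and 27 more.
Total: 39.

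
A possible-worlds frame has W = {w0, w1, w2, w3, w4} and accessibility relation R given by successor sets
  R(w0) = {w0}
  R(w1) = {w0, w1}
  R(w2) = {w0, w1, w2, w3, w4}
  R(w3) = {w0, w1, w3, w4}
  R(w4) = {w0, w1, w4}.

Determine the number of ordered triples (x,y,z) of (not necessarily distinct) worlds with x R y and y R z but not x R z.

R is transitive; there are no such tuples.

0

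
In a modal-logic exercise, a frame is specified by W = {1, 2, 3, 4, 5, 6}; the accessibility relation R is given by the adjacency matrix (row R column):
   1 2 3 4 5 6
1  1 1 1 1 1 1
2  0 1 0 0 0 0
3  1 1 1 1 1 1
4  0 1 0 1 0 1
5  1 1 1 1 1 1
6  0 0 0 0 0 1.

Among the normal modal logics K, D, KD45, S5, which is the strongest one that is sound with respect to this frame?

D

Serial (axiom D): yes — every world has a successor (e.g. 1 R 1).
Euclidean (axiom 5): no — 1 R 2 and 1 R 3, but not 2 R 3.
Transitive (axiom 4): yes — every two-step R-path is closed by a direct edge.
Reflexive (axiom T): yes — every world is R-related to itself.
So F validates K, D; KD45 would additionally require R to be Euclidean. The strongest is D.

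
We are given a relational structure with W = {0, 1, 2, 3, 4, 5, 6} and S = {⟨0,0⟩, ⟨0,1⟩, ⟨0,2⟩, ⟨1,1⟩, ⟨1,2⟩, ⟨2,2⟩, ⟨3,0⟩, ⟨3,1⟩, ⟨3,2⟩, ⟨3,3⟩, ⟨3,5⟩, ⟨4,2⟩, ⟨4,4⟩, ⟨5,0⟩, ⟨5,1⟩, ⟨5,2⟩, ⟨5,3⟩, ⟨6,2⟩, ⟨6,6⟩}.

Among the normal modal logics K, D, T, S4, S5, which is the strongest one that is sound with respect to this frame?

Serial (axiom D): yes — every world has a successor (e.g. 0 S 0).
Reflexive (axiom T): no — 5 is not related to itself.
Transitive (axiom 4): no — 5 S 3 and 3 S 5, but not 5 S 5.
Euclidean (axiom 5): no — 0 S 2 and 0 S 1, but not 2 S 1.
So F validates K, D; T would additionally require S to be reflexive. The strongest is D.

D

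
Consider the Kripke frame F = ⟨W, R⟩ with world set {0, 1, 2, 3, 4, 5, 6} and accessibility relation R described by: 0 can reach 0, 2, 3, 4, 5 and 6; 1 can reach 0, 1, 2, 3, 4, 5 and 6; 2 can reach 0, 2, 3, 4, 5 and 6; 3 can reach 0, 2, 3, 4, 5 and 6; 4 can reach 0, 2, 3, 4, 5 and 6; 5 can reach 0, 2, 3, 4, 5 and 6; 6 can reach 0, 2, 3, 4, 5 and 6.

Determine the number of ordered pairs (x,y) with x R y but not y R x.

Enumerating: (1,0), (1,2), (1,3), (1,4), (1,5), (1,6).

6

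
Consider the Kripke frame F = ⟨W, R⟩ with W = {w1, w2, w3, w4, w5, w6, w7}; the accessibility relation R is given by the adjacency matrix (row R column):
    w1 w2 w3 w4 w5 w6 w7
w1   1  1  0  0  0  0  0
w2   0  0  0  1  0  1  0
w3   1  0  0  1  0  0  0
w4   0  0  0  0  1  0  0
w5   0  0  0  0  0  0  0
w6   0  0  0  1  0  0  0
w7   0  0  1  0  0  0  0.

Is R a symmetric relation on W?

No

Symmetric: no — w1 R w2 but not w2 R w1.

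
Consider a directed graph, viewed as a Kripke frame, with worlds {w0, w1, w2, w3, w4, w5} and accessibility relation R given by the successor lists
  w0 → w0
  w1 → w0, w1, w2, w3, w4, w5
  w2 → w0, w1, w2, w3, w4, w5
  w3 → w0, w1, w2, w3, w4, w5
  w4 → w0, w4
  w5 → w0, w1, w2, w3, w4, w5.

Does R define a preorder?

Yes

Reflexive: yes — every world is R-related to itself.
Transitive: yes — every two-step R-path is closed by a direct edge.
So R is a preorder.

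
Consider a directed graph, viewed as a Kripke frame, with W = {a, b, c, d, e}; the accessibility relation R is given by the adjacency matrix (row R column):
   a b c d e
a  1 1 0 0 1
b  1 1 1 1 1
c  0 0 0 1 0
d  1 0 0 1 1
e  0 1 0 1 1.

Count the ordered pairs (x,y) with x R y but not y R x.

5

Enumerating: (a,e), (b,c), (b,d), (c,d), (d,a).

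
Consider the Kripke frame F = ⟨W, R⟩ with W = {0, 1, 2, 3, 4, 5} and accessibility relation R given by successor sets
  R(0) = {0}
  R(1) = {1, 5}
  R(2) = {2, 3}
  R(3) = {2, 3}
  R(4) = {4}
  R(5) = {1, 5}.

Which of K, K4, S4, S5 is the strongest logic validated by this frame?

Transitive (axiom 4): yes — every two-step R-path is closed by a direct edge.
Reflexive (axiom T): yes — every world is R-related to itself.
Euclidean (axiom 5): yes — any two successors of a common world are R-related.
So F validates K, K4, S4, S5. The strongest is S5.

S5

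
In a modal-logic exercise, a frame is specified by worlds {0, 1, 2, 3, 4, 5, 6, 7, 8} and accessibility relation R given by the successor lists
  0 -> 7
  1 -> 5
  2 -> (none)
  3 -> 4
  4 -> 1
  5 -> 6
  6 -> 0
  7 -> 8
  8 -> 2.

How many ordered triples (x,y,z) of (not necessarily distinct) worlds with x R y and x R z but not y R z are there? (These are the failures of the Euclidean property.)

Enumerating: (0,7,7), (1,5,5), (3,4,4), (4,1,1), (5,6,6), (6,0,0), (7,8,8), (8,2,2).

8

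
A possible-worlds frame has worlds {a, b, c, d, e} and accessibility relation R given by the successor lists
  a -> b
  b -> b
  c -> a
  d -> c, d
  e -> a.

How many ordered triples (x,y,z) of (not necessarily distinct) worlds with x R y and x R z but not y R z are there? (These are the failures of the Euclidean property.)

Enumerating: (c,a,a), (d,c,c), (d,c,d), (e,a,a).

4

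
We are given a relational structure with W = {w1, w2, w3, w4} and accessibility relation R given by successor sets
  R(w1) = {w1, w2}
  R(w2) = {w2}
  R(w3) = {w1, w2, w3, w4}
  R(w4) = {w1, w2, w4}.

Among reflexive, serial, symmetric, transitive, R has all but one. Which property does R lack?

symmetric

Reflexive: yes — every world is R-related to itself.
Serial: yes — every world has a successor (e.g. w1 R w1).
Symmetric: no — w1 R w2 but not w2 R w1.
Transitive: yes — every two-step R-path is closed by a direct edge.
Only symmetric fails.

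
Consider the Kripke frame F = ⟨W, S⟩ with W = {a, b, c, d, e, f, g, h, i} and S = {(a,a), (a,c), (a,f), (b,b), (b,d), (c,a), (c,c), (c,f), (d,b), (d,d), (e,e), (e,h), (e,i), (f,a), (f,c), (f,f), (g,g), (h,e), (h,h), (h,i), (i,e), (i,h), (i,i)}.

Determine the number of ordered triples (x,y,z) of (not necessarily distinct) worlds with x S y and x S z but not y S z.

S is Euclidean; there are no such tuples.

0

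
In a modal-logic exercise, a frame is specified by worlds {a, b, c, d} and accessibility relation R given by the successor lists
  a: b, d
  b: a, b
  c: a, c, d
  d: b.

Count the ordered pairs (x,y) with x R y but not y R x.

Enumerating: (a,d), (c,a), (c,d), (d,b).

4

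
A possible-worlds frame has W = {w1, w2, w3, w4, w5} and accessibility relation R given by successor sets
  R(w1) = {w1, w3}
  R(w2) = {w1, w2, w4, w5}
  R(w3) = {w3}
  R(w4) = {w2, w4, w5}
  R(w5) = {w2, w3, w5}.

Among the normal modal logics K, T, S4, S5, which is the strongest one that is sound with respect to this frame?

Reflexive (axiom T): yes — every world is R-related to itself.
Transitive (axiom 4): no — w2 R w1 and w1 R w3, but not w2 R w3.
Euclidean (axiom 5): no — w2 R w1 and w2 R w4, but not w1 R w4.
So F validates K, T; S4 would additionally require R to be transitive. The strongest is T.

T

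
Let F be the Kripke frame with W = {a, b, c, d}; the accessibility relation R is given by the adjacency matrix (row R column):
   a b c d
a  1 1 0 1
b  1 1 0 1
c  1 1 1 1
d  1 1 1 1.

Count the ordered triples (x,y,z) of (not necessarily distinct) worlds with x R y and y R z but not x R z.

2

Enumerating: (a,d,c), (b,d,c).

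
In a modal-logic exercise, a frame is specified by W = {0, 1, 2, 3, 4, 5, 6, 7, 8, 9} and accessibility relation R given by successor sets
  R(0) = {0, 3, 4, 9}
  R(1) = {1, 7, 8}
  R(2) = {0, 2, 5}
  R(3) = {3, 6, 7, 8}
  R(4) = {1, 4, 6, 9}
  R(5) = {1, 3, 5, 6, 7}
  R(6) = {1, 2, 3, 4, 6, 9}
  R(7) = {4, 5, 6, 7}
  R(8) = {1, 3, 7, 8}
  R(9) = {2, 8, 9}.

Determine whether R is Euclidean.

Euclidean: no — 0 R 3 and 0 R 4, but not 3 R 4.

No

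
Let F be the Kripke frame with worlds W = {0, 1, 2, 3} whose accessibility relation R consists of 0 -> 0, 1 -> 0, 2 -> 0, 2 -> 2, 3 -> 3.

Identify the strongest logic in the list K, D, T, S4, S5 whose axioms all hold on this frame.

D

Serial (axiom D): yes — every world has a successor (e.g. 0 R 0).
Reflexive (axiom T): no — 1 is not related to itself.
Transitive (axiom 4): yes — every two-step R-path is closed by a direct edge.
Euclidean (axiom 5): no — 2 R 0 and 2 R 2, but not 0 R 2.
So F validates K, D; T would additionally require R to be reflexive. The strongest is D.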